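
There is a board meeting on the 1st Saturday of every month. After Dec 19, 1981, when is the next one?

Dec 1981 starts on a Tuesday, so its 1st Saturday is Dec 5, 1981 (4 days in).
That is not after Dec 19, 1981, so look at Jan 1982.
Jan 1982 starts on a Friday, so its 1st Saturday is Jan 2, 1982 (1 day in).

Jan 2, 1982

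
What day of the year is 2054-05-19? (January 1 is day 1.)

Days in months before May: 31 + 28 + 31 + 30 = 120.
Plus 19 days into May → day 139.

139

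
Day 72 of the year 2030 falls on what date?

January has 31 days (72 − 31 = 41 remain).
February has 28 days (41 − 28 = 13 remain).
13 into March → March 13.

March 13, 2030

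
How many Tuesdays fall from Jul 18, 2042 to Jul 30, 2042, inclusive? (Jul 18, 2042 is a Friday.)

2

Jul 18, 2042 is a Friday; the first Tuesday on or after it is Jul 22, 2042 (4 days later).
From Jul 22, 2042 to Jul 30, 2042 is 30 − 22 = 8 days.
8 ÷ 7 = 1 full weeks with remainder 1, so 1 more Tuesdays after the first → 2.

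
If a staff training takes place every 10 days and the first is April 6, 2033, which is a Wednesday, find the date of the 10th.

July 5, 2033

The 10th occurrence is 9 intervals after the first: 9 × 10 = 90 days after April 6, 2033.
April has 30 days — 24 days to the end of April leaves 66.
May has 31 days (35 left).
June has 30 days (5 left).
5 days into July → July 5, 2033.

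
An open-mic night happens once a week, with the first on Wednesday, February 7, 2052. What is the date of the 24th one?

July 17, 2052

The 24th occurrence is 23 intervals after the first: 23 × 7 = 161 days after February 7, 2052.
February has 29 days — 22 days to the end of February leaves 139.
March has 31 days (108 left).
April has 30 days (78 left).
May has 31 days (47 left).
June has 30 days (17 left).
17 days into July → July 17, 2052.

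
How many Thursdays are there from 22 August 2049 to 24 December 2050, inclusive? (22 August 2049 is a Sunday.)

70

22 August 2049 is a Sunday; the first Thursday on or after it is 26 August 2049 (4 days later).
From 26 August 2049 to 24 December 2050: 127 + 358 = 485 days (rest of 2049, to 24 December 2050 in 2050).
485 ÷ 7 = 69 full weeks with remainder 2, so 69 more Thursdays after the first → 70.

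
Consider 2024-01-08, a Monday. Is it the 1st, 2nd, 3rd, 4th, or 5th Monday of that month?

2nd

Day 8 falls in week ⌈8/7⌉ of the month.
Days 1–7 hold the 1st Monday, 8–14 the 2nd, 15–21 the 3rd, 22–28 the 4th, 29–31 the 5th.
8 is in the range for the 2nd.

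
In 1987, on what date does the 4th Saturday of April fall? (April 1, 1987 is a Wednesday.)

25 April 1987

April 1987 begins on a Wednesday, so the first Saturday is April 4 (3 days later).
The 4th Saturday is 3 weeks later: 4 + 21 = 25.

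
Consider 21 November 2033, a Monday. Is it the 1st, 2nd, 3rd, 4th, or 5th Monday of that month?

3rd

Day 21 falls in week ⌈21/7⌉ of the month.
Days 1–7 hold the 1st Monday, 8–14 the 2nd, 15–21 the 3rd, 22–28 the 4th, 29–31 the 5th.
21 is in the range for the 3rd.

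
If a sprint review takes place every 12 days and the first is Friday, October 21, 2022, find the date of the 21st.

The 21st occurrence is 20 intervals after the first: 20 × 12 = 240 days after October 21, 2022.
October has 31 days — 10 days to the end of October leaves 230.
November has 30 days (200 left).
December has 31 days (169 left).
January has 31 days (138 left).
February has 28 days (110 left).
March has 31 days (79 left).
April has 30 days (49 left).
May has 31 days (18 left).
18 days into June → June 18, 2023.

June 18, 2023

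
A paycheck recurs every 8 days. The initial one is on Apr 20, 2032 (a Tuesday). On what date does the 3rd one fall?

The 3rd occurrence is 2 intervals after the first: 2 × 8 = 16 days after Apr 20, 2032.
Apr has 30 days — 10 days to the end of Apr leaves 6.
6 days into May → May 6, 2032.

May 6, 2032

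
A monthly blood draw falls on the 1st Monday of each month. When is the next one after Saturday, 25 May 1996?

May 1996 starts on a Wednesday, so its 1st Monday is 6 May 1996 (5 days in).
That is not after 25 May 1996, so look at June 1996.
June 1996 starts on a Saturday, so its 1st Monday is 3 June 1996 (2 days in).

3 June 1996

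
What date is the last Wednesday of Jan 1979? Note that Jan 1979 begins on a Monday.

Jan 31, 1979

Jan 1979 begins on a Monday, so the first Wednesday is Jan 3 (2 days later).
Jan 1979 has 31 days. Adding weeks: 3, 10, 17, 24, 31 — the last one ≤ 31 is the 31st.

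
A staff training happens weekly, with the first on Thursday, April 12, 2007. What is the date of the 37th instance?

December 20, 2007

The 37th occurrence is 36 intervals after the first: 36 × 7 = 252 days after April 12, 2007.
April has 30 days — 18 days to the end of April leaves 234.
May has 31 days (203 left).
June has 30 days (173 left).
July has 31 days (142 left).
August has 31 days (111 left).
September has 30 days (81 left).
October has 31 days (50 left).
November has 30 days (20 left).
20 days into December → December 20, 2007.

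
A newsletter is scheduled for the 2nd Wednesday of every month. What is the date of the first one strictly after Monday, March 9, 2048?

March 2048 starts on a Sunday; its first Wednesday is the 4th, so the 2nd Wednesday is the 11th — March 11, 2048.
March 11, 2048 is after March 9, 2048, so that is the next one.

March 11, 2048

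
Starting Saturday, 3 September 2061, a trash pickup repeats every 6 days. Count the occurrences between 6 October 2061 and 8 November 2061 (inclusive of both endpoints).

6

Occurrences land 6·i days after 3 September 2061 for i = 0, 1, 2, …
6 October 2061 is 33 days after the start; 33 ÷ 6 = 5 remainder 3; since the remainder is 3, round up to i = 6. First occurrence in the window: #7 on 9 October 2061 (6×6 = 36 days in).
8 November 2061 is 66 days after the start; 66 ÷ 6 = 11 remainder 0. Last occurrence in the window: #12 on 8 November 2061.
Occurrences #7 through #12: 6 in total.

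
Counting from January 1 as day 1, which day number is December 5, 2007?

Days in months before December: 31 + 28 + 31 + 30 + 31 + 30 + 31 + 31 + 30 + 31 + 30 = 334.
Plus 5 days into December → day 339.

339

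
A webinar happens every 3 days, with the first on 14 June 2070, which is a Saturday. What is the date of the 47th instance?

The 47th occurrence is 46 intervals after the first: 46 × 3 = 138 days after 14 June 2070.
June has 30 days — 16 days to the end of June leaves 122.
July has 31 days (91 left).
August has 31 days (60 left).
September has 30 days (30 left).
30 days into October → 30 October 2070.

30 October 2070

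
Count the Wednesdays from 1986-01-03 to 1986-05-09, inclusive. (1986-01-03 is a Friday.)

18

1986-01-03 is a Friday; the first Wednesday on or after it is 1986-01-08 (5 days later).
From 1986-01-08 to 1986-05-09: 23 + 28 + 31 + 30 + 9 = 121 days (rest of January, February, March, April, May).
121 ÷ 7 = 17 full weeks with remainder 2, so 17 more Wednesdays after the first → 18.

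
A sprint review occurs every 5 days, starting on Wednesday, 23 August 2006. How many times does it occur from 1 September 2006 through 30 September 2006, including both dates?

6

Occurrences land 5·i days after 23 August 2006 for i = 0, 1, 2, …
1 September 2006 is 9 days after the start; 9 ÷ 5 = 1 remainder 4; since the remainder is 4, round up to i = 2. First occurrence in the window: #3 on 2 September 2006 (2×5 = 10 days in).
30 September 2006 is 38 days after the start; 38 ÷ 5 = 7 remainder 3. Last occurrence in the window: #8 on 27 September 2006.
Occurrences #3 through #8: 6 in total.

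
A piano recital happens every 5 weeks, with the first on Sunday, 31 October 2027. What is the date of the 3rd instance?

9 January 2028

The 3rd occurrence is 2 intervals after the first: 2 × 35 = 70 days after 31 October 2027.
October has 31 days — 0 days to the end of October leaves 70.
November has 30 days (40 left).
December has 31 days (9 left).
9 days into January → 9 January 2028.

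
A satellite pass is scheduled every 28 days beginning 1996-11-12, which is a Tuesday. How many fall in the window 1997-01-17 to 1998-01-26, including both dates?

13

Occurrences land 28·i days after 1996-11-12 for i = 0, 1, 2, …
1997-01-17 is 66 days after the start; 66 ÷ 28 = 2 remainder 10; since the remainder is 10, round up to i = 3. First occurrence in the window: #4 on 1997-02-04 (3×28 = 84 days in).
1998-01-26 is 440 days after the start; 440 ÷ 28 = 15 remainder 20. Last occurrence in the window: #16 on 1998-01-06.
Occurrences #4 through #16: 13 in total.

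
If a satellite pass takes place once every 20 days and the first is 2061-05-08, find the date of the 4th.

2061-07-07

The 4th occurrence is 3 intervals after the first: 3 × 20 = 60 days after 2061-05-08.
May has 31 days — 23 days to the end of May leaves 37.
June has 30 days (7 left).
7 days into July → 2061-07-07.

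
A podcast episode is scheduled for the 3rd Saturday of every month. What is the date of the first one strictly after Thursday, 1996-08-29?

1996-09-21

August 1996 starts on a Thursday; its first Saturday is the 3rd, so the 3rd Saturday is the 17th — 1996-08-17.
That is not after 1996-08-29, so look at September 1996.
September 1996 starts on a Sunday; its first Saturday is the 7th, so the 3rd Saturday is the 21st — 1996-09-21.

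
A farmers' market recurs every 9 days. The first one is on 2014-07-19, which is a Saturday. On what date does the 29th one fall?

2015-03-28

The 29th occurrence is 28 intervals after the first: 28 × 9 = 252 days after 2014-07-19.
July has 31 days — 12 days to the end of July leaves 240.
August has 31 days (209 left).
September has 30 days (179 left).
October has 31 days (148 left).
November has 30 days (118 left).
December has 31 days (87 left).
January has 31 days (56 left).
February has 28 days (28 left).
28 days into March → 2015-03-28.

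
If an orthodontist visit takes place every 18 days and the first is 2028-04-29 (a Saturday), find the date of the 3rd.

The 3rd occurrence is 2 intervals after the first: 2 × 18 = 36 days after 2028-04-29.
April has 30 days — 1 day to the end of April leaves 35.
May has 31 days (4 left).
4 days into June → 2028-06-04.

2028-06-04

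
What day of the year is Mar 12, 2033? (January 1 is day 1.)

71

Days in months before Mar: 31 + 28 = 59.
Plus 12 days into Mar → day 71.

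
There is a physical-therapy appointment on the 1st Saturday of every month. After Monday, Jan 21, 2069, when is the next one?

Feb 2, 2069

Jan 2069 starts on a Tuesday, so its 1st Saturday is Jan 5, 2069 (4 days in).
That is not after Jan 21, 2069, so look at Feb 2069.
Feb 2069 starts on a Friday, so its 1st Saturday is Feb 2, 2069 (1 day in).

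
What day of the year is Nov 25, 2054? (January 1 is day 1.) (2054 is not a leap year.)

Days in months before Nov: 31 + 28 + 31 + 30 + 31 + 30 + 31 + 31 + 30 + 31 = 304.
Plus 25 days into Nov → day 329.

329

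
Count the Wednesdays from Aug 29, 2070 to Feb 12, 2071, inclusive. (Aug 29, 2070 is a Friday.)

24

Aug 29, 2070 is a Friday; the first Wednesday on or after it is Sep 3, 2070 (5 days later).
From Sep 3, 2070 to Feb 12, 2071: 27 + 31 + 30 + 31 + 31 + 12 = 162 days (rest of Sep, Oct, Nov, Dec, Jan, Feb).
162 ÷ 7 = 23 full weeks with remainder 1, so 23 more Wednesdays after the first → 24.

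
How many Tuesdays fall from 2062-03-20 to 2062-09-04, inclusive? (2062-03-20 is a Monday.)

2062-03-20 is a Monday; the first Tuesday on or after it is 2062-03-21 (1 day later).
From 2062-03-21 to 2062-09-04: 10 + 30 + 31 + 30 + 31 + 31 + 4 = 167 days (rest of March, April, May, June, July, August, September).
167 ÷ 7 = 23 full weeks with remainder 6, so 23 more Tuesdays after the first → 24.

24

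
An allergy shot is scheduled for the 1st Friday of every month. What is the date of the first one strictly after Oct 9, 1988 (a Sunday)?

Oct 1988 starts on a Saturday, so its 1st Friday is Oct 7, 1988 (6 days in).
That is not after Oct 9, 1988, so look at Nov 1988.
Nov 1988 starts on a Tuesday, so its 1st Friday is Nov 4, 1988 (3 days in).

Nov 4, 1988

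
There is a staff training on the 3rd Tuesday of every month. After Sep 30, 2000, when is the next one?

Sep 2000 starts on a Friday; its first Tuesday is the 5th, so the 3rd Tuesday is the 19th — Sep 19, 2000.
That is not after Sep 30, 2000, so look at Oct 2000.
Oct 2000 starts on a Sunday; its first Tuesday is the 3rd, so the 3rd Tuesday is the 17th — Oct 17, 2000.

Oct 17, 2000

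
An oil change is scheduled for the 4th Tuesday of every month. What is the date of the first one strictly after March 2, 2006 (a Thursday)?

March 2006 starts on a Wednesday; its first Tuesday is the 7th, so the 4th Tuesday is the 28th — March 28, 2006.
March 28, 2006 is after March 2, 2006, so that is the next one.

March 28, 2006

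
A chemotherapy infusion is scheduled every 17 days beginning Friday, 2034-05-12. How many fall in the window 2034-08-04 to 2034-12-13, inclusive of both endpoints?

8

Occurrences land 17·i days after 2034-05-12 for i = 0, 1, 2, …
2034-08-04 is 84 days after the start; 84 ÷ 17 = 4 remainder 16; since the remainder is 16, round up to i = 5. First occurrence in the window: #6 on 2034-08-05 (5×17 = 85 days in).
2034-12-13 is 215 days after the start; 215 ÷ 17 = 12 remainder 11. Last occurrence in the window: #13 on 2034-12-02.
Occurrences #6 through #13: 8 in total.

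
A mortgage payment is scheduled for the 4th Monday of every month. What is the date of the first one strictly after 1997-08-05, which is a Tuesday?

August 1997 starts on a Friday; its first Monday is the 4th, so the 4th Monday is the 25th — 1997-08-25.
1997-08-25 is after 1997-08-05, so that is the next one.

1997-08-25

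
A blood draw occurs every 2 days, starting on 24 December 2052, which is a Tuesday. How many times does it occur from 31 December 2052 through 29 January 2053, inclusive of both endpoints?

Occurrences land 2·i days after 24 December 2052 for i = 0, 1, 2, …
31 December 2052 is 7 days after the start; 7 ÷ 2 = 3 remainder 1; since the remainder is 1, round up to i = 4. First occurrence in the window: #5 on 1 January 2053 (4×2 = 8 days in).
29 January 2053 is 36 days after the start; 36 ÷ 2 = 18 remainder 0. Last occurrence in the window: #19 on 29 January 2053.
Occurrences #5 through #19: 15 in total.

15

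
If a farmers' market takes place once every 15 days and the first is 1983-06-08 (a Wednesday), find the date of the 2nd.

The 2nd occurrence is 1 interval after the first: 1 × 15 = 15 days after 1983-06-08.
15 days later is 1983-06-23.

1983-06-23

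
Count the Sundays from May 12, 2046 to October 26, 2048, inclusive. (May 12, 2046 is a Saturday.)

129

May 12, 2046 is a Saturday; the first Sunday on or after it is May 13, 2046 (1 day later).
From May 13, 2046 to October 26, 2048: 232 + 365 + 300 = 897 days (rest of 2046, 2047, to October 26, 2048 in 2048).
897 ÷ 7 = 128 full weeks with remainder 1, so 128 more Sundays after the first → 129.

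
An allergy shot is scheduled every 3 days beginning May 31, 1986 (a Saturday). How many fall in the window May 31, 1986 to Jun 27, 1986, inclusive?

10

Occurrences land 3·i days after May 31, 1986 for i = 0, 1, 2, …
The window opens on the start date, so the first occurrence inside is #1 on May 31, 1986.
Jun 27, 1986 is 27 days after the start; 27 ÷ 3 = 9 remainder 0. Last occurrence in the window: #10 on Jun 27, 1986.
Occurrences #1 through #10: 10 in total.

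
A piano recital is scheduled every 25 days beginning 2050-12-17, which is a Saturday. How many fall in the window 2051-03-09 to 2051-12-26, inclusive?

11

Occurrences land 25·i days after 2050-12-17 for i = 0, 1, 2, …
2051-03-09 is 82 days after the start; 82 ÷ 25 = 3 remainder 7; since the remainder is 7, round up to i = 4. First occurrence in the window: #5 on 2051-03-27 (4×25 = 100 days in).
2051-12-26 is 374 days after the start; 374 ÷ 25 = 14 remainder 24. Last occurrence in the window: #15 on 2051-12-02.
Occurrences #5 through #15: 11 in total.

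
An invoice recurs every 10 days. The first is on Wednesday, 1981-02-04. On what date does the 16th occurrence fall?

1981-07-04

The 16th occurrence is 15 intervals after the first: 15 × 10 = 150 days after 1981-02-04.
February has 28 days — 24 days to the end of February leaves 126.
March has 31 days (95 left).
April has 30 days (65 left).
May has 31 days (34 left).
June has 30 days (4 left).
4 days into July → 1981-07-04.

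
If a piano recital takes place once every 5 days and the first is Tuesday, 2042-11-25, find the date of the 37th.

2043-05-24

The 37th occurrence is 36 intervals after the first: 36 × 5 = 180 days after 2042-11-25.
November has 30 days — 5 days to the end of November leaves 175.
December has 31 days (144 left).
January has 31 days (113 left).
February has 28 days (85 left).
March has 31 days (54 left).
April has 30 days (24 left).
24 days into May → 2043-05-24.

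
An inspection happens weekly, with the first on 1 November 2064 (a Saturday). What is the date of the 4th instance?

22 November 2064

The 4th occurrence is 3 intervals after the first: 3 × 7 = 21 days after 1 November 2064.
21 days later is 22 November 2064.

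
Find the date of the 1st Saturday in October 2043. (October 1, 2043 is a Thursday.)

October 2043 begins on a Thursday, so the first Saturday is October 3 (2 days later).

2043-10-03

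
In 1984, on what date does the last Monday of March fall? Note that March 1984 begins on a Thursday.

26 March 1984

March 1984 begins on a Thursday, so the first Monday is March 5 (4 days later).
March 1984 has 31 days. Adding weeks: 5, 12, 19, 26 — the last one ≤ 31 is the 26th.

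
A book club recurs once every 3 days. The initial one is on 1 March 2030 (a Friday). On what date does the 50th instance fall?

26 July 2030

The 50th occurrence is 49 intervals after the first: 49 × 3 = 147 days after 1 March 2030.
March has 31 days — 30 days to the end of March leaves 117.
April has 30 days (87 left).
May has 31 days (56 left).
June has 30 days (26 left).
26 days into July → 26 July 2030.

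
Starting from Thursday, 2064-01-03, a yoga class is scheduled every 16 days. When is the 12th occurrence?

2064-06-27

The 12th occurrence is 11 intervals after the first: 11 × 16 = 176 days after 2064-01-03.
January has 31 days — 28 days to the end of January leaves 148.
February has 29 days (119 left).
March has 31 days (88 left).
April has 30 days (58 left).
May has 31 days (27 left).
27 days into June → 2064-06-27.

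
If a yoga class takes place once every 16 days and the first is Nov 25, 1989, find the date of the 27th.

Jan 15, 1991

The 27th occurrence is 26 intervals after the first: 26 × 16 = 416 days after Nov 25, 1989.
Nov has 30 days — 5 days to the end of Nov leaves 411.
From end of Nov to end of 1989 is 31 days (380 left).
1990 has 365 days (15 left).
15 days into Jan → Jan 15, 1991.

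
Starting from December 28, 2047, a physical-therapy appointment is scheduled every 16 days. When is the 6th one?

The 6th occurrence is 5 intervals after the first: 5 × 16 = 80 days after December 28, 2047.
December has 31 days — 3 days to the end of December leaves 77.
January has 31 days (46 left).
February has 29 days (17 left).
17 days into March → March 17, 2048.

March 17, 2048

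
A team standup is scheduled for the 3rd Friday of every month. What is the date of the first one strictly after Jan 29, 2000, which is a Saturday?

Feb 18, 2000

Jan 2000 starts on a Saturday; its first Friday is the 7th, so the 3rd Friday is the 21st — Jan 21, 2000.
That is not after Jan 29, 2000, so look at Feb 2000.
Feb 2000 starts on a Tuesday; its first Friday is the 4th, so the 3rd Friday is the 18th — Feb 18, 2000.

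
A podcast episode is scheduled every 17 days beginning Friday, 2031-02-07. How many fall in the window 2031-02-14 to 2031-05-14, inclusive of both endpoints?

5

Occurrences land 17·i days after 2031-02-07 for i = 0, 1, 2, …
2031-02-14 is 7 days after the start; 7 ÷ 17 = 0 remainder 7; since the remainder is 7, round up to i = 1. First occurrence in the window: #2 on 2031-02-24 (1×17 = 17 days in).
2031-05-14 is 96 days after the start; 96 ÷ 17 = 5 remainder 11. Last occurrence in the window: #6 on 2031-05-03.
Occurrences #2 through #6: 5 in total.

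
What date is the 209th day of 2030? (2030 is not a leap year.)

January has 31 days (209 − 31 = 178 remain).
February has 28 days (178 − 28 = 150 remain).
March has 31 days (150 − 31 = 119 remain).
April has 30 days (119 − 30 = 89 remain).
May has 31 days (89 − 31 = 58 remain).
June has 30 days (58 − 30 = 28 remain).
28 into July → July 28.

2030-07-28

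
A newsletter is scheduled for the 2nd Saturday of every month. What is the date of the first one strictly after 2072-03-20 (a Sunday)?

March 2072 starts on a Tuesday; its first Saturday is the 5th, so the 2nd Saturday is the 12th — 2072-03-12.
That is not after 2072-03-20, so look at April 2072.
April 2072 starts on a Friday; its first Saturday is the 2nd, so the 2nd Saturday is the 9th — 2072-04-09.

2072-04-09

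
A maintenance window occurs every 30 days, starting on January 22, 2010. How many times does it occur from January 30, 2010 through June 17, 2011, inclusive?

Occurrences land 30·i days after January 22, 2010 for i = 0, 1, 2, …
January 30, 2010 is 8 days after the start; 8 ÷ 30 = 0 remainder 8; since the remainder is 8, round up to i = 1. First occurrence in the window: #2 on February 21, 2010 (1×30 = 30 days in).
June 17, 2011 is 511 days after the start; 511 ÷ 30 = 17 remainder 1. Last occurrence in the window: #18 on June 16, 2011.
Occurrences #2 through #18: 17 in total.

17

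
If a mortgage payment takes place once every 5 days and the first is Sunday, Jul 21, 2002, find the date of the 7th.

The 7th occurrence is 6 intervals after the first: 6 × 5 = 30 days after Jul 21, 2002.
Jul has 31 days — 10 days to the end of Jul leaves 20.
20 days into Aug → Aug 20, 2002.

Aug 20, 2002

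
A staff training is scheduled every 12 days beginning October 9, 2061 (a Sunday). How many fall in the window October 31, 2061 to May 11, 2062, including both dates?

16

Occurrences land 12·i days after October 9, 2061 for i = 0, 1, 2, …
October 31, 2061 is 22 days after the start; 22 ÷ 12 = 1 remainder 10; since the remainder is 10, round up to i = 2. First occurrence in the window: #3 on November 2, 2061 (2×12 = 24 days in).
May 11, 2062 is 214 days after the start; 214 ÷ 12 = 17 remainder 10. Last occurrence in the window: #18 on May 1, 2062.
Occurrences #3 through #18: 16 in total.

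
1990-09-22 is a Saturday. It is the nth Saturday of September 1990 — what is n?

4th

Day 22 falls in week ⌈22/7⌉ of the month.
Days 1–7 hold the 1st Saturday, 8–14 the 2nd, 15–21 the 3rd, 22–28 the 4th, 29–31 the 5th.
22 is in the range for the 4th.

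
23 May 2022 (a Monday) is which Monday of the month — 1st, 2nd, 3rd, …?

Day 23 falls in week ⌈23/7⌉ of the month.
Days 1–7 hold the 1st Monday, 8–14 the 2nd, 15–21 the 3rd, 22–28 the 4th, 29–31 the 5th.
23 is in the range for the 4th.

4th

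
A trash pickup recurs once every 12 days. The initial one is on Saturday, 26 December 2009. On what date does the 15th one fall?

The 15th occurrence is 14 intervals after the first: 14 × 12 = 168 days after 26 December 2009.
December has 31 days — 5 days to the end of December leaves 163.
January has 31 days (132 left).
February has 28 days (104 left).
March has 31 days (73 left).
April has 30 days (43 left).
May has 31 days (12 left).
12 days into June → 12 June 2010.

12 June 2010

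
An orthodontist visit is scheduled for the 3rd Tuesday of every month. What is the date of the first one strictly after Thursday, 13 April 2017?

18 April 2017

April 2017 starts on a Saturday; its first Tuesday is the 4th, so the 3rd Tuesday is the 18th — 18 April 2017.
18 April 2017 is after 13 April 2017, so that is the next one.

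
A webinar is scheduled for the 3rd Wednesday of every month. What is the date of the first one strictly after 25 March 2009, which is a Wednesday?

March 2009 starts on a Sunday; its first Wednesday is the 4th, so the 3rd Wednesday is the 18th — 18 March 2009.
That is not after 25 March 2009, so look at April 2009.
April 2009 starts on a Wednesday; its first Wednesday is the 1st, so the 3rd Wednesday is the 15th — 15 April 2009.

15 April 2009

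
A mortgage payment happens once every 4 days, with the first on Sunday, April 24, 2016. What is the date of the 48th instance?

October 29, 2016

The 48th occurrence is 47 intervals after the first: 47 × 4 = 188 days after April 24, 2016.
April has 30 days — 6 days to the end of April leaves 182.
May has 31 days (151 left).
June has 30 days (121 left).
July has 31 days (90 left).
August has 31 days (59 left).
September has 30 days (29 left).
29 days into October → October 29, 2016.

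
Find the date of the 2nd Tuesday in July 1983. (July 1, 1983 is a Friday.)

July 1983 begins on a Friday, so the first Tuesday is July 5 (4 days later).
The 2nd Tuesday is 1 weeks later: 5 + 7 = 12.

July 12, 1983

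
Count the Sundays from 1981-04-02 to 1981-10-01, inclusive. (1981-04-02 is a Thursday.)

1981-04-02 is a Thursday; the first Sunday on or after it is 1981-04-05 (3 days later).
From 1981-04-05 to 1981-10-01: 25 + 31 + 30 + 31 + 31 + 30 + 1 = 179 days (rest of April, May, June, July, August, September, October).
179 ÷ 7 = 25 full weeks with remainder 4, so 25 more Sundays after the first → 26.

26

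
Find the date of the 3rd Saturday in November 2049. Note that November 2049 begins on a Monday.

20 November 2049

November 2049 begins on a Monday, so the first Saturday is November 6 (5 days later).
The 3rd Saturday is 2 weeks later: 6 + 14 = 20.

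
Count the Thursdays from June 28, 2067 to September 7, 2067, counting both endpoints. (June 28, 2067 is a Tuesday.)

10

June 28, 2067 is a Tuesday; the first Thursday on or after it is June 30, 2067 (2 days later).
From June 30, 2067 to September 7, 2067: 0 + 31 + 31 + 7 = 69 days (rest of June, July, August, September).
69 ÷ 7 = 9 full weeks with remainder 6, so 9 more Thursdays after the first → 10.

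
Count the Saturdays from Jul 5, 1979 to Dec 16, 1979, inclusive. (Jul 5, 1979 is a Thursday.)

24

Jul 5, 1979 is a Thursday; the first Saturday on or after it is Jul 7, 1979 (2 days later).
From Jul 7, 1979 to Dec 16, 1979: 24 + 31 + 30 + 31 + 30 + 16 = 162 days (rest of Jul, Aug, Sep, Oct, Nov, Dec).
162 ÷ 7 = 23 full weeks with remainder 1, so 23 more Saturdays after the first → 24.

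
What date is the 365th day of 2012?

January has 31 days (365 − 31 = 334 remain).
February has 29 days (334 − 29 = 305 remain).
March has 31 days (305 − 31 = 274 remain).
April has 30 days (274 − 30 = 244 remain).
May has 31 days (244 − 31 = 213 remain).
June has 30 days (213 − 30 = 183 remain).
July has 31 days (183 − 31 = 152 remain).
August has 31 days (152 − 31 = 121 remain).
September has 30 days (121 − 30 = 91 remain).
October has 31 days (91 − 31 = 60 remain).
November has 30 days (60 − 30 = 30 remain).
30 into December → December 30.

December 30, 2012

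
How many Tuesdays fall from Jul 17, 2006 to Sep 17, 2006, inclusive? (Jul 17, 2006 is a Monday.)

Jul 17, 2006 is a Monday; the first Tuesday on or after it is Jul 18, 2006 (1 day later).
From Jul 18, 2006 to Sep 17, 2006: 13 + 31 + 17 = 61 days (rest of Jul, Aug, Sep).
61 ÷ 7 = 8 full weeks with remainder 5, so 8 more Tuesdays after the first → 9.

9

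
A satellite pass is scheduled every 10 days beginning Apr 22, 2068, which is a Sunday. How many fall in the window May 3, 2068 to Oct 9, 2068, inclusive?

Occurrences land 10·i days after Apr 22, 2068 for i = 0, 1, 2, …
May 3, 2068 is 11 days after the start; 11 ÷ 10 = 1 remainder 1; since the remainder is 1, round up to i = 2. First occurrence in the window: #3 on May 12, 2068 (2×10 = 20 days in).
Oct 9, 2068 is 170 days after the start; 170 ÷ 10 = 17 remainder 0. Last occurrence in the window: #18 on Oct 9, 2068.
Occurrences #3 through #18: 16 in total.

16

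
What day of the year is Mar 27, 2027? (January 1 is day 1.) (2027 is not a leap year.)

86

Days in months before Mar: 31 + 28 = 59.
Plus 27 days into Mar → day 86.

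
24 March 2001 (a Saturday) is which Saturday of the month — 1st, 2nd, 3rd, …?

4th

Day 24 falls in week ⌈24/7⌉ of the month.
Days 1–7 hold the 1st Saturday, 8–14 the 2nd, 15–21 the 3rd, 22–28 the 4th, 29–31 the 5th.
24 is in the range for the 4th.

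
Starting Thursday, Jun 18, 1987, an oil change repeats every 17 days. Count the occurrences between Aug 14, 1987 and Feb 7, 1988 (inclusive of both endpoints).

Occurrences land 17·i days after Jun 18, 1987 for i = 0, 1, 2, …
Aug 14, 1987 is 57 days after the start; 57 ÷ 17 = 3 remainder 6; since the remainder is 6, round up to i = 4. First occurrence in the window: #5 on Aug 25, 1987 (4×17 = 68 days in).
Feb 7, 1988 is 234 days after the start; 234 ÷ 17 = 13 remainder 13. Last occurrence in the window: #14 on Jan 25, 1988.
Occurrences #5 through #14: 10 in total.

10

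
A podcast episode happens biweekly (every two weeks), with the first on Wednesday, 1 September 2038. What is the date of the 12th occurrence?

The 12th occurrence is 11 intervals after the first: 11 × 14 = 154 days after 1 September 2038.
September has 30 days — 29 days to the end of September leaves 125.
October has 31 days (94 left).
November has 30 days (64 left).
December has 31 days (33 left).
January has 31 days (2 left).
2 days into February → 2 February 2039.

2 February 2039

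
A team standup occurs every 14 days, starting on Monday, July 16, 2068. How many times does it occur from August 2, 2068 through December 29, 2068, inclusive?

10

Occurrences land 14·i days after July 16, 2068 for i = 0, 1, 2, …
August 2, 2068 is 17 days after the start; 17 ÷ 14 = 1 remainder 3; since the remainder is 3, round up to i = 2. First occurrence in the window: #3 on August 13, 2068 (2×14 = 28 days in).
December 29, 2068 is 166 days after the start; 166 ÷ 14 = 11 remainder 12. Last occurrence in the window: #12 on December 17, 2068.
Occurrences #3 through #12: 10 in total.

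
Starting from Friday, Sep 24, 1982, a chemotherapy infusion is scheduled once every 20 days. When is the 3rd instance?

The 3rd occurrence is 2 intervals after the first: 2 × 20 = 40 days after Sep 24, 1982.
Sep has 30 days — 6 days to the end of Sep leaves 34.
Oct has 31 days (3 left).
3 days into Nov → Nov 3, 1982.

Nov 3, 1982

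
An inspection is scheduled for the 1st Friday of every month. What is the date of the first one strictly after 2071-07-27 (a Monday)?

2071-08-07

July 2071 starts on a Wednesday, so its 1st Friday is 2071-07-03 (2 days in).
That is not after 2071-07-27, so look at August 2071.
August 2071 starts on a Saturday, so its 1st Friday is 2071-08-07 (6 days in).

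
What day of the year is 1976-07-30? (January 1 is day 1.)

212

Days in months before July: 31 + 29 + 31 + 30 + 31 + 30 = 182.
Plus 30 days into July → day 212.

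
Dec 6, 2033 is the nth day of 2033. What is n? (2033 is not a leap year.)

340

Days in months before Dec: 31 + 28 + 31 + 30 + 31 + 30 + 31 + 31 + 30 + 31 + 30 = 334.
Plus 6 days into Dec → day 340.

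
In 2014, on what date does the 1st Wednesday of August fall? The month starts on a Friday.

August 2014 begins on a Friday, so the first Wednesday is August 6 (5 days later).

August 6, 2014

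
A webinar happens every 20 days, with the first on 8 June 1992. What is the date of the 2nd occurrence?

The 2nd occurrence is 1 interval after the first: 1 × 20 = 20 days after 8 June 1992.
20 days later is 28 June 1992.

28 June 1992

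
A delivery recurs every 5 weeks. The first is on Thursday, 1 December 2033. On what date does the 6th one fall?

25 May 2034

The 6th occurrence is 5 intervals after the first: 5 × 35 = 175 days after 1 December 2033.
December has 31 days — 30 days to the end of December leaves 145.
January has 31 days (114 left).
February has 28 days (86 left).
March has 31 days (55 left).
April has 30 days (25 left).
25 days into May → 25 May 2034.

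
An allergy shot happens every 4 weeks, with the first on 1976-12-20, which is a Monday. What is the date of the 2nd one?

1977-01-17

The 2nd occurrence is 1 interval after the first: 1 × 28 = 28 days after 1976-12-20.
December has 31 days — 11 days to the end of December leaves 17.
17 days into January → 1977-01-17.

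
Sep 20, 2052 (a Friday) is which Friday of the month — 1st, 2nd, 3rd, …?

3rd

Day 20 falls in week ⌈20/7⌉ of the month.
Days 1–7 hold the 1st Friday, 8–14 the 2nd, 15–21 the 3rd, 22–28 the 4th, 29–31 the 5th.
20 is in the range for the 3rd.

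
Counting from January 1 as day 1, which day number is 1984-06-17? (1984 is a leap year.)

Days in months before June: 31 + 29 + 31 + 30 + 31 = 152.
Plus 17 days into June → day 169.

169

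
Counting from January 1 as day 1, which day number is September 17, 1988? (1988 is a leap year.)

Days in months before September: 31 + 29 + 31 + 30 + 31 + 30 + 31 + 31 = 244.
Plus 17 days into September → day 261.

261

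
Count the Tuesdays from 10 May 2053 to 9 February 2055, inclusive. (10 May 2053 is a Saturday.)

92

10 May 2053 is a Saturday; the first Tuesday on or after it is 13 May 2053 (3 days later).
From 13 May 2053 to 9 February 2055: 232 + 365 + 40 = 637 days (rest of 2053, 2054, to 9 February 2055 in 2055).
637 ÷ 7 = 91 full weeks with remainder 0, so 91 more Tuesdays after the first → 92.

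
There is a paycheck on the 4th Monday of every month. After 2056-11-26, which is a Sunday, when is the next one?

November 2056 starts on a Wednesday; its first Monday is the 6th, so the 4th Monday is the 27th — 2056-11-27.
2056-11-27 is after 2056-11-26, so that is the next one.

2056-11-27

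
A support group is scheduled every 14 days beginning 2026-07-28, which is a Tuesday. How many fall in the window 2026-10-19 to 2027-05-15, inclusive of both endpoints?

15

Occurrences land 14·i days after 2026-07-28 for i = 0, 1, 2, …
2026-10-19 is 83 days after the start; 83 ÷ 14 = 5 remainder 13; since the remainder is 13, round up to i = 6. First occurrence in the window: #7 on 2026-10-20 (6×14 = 84 days in).
2027-05-15 is 291 days after the start; 291 ÷ 14 = 20 remainder 11. Last occurrence in the window: #21 on 2027-05-04.
Occurrences #7 through #21: 15 in total.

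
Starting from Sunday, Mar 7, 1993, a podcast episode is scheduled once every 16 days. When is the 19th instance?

Dec 20, 1993

The 19th occurrence is 18 intervals after the first: 18 × 16 = 288 days after Mar 7, 1993.
Mar has 31 days — 24 days to the end of Mar leaves 264.
Apr has 30 days (234 left).
May has 31 days (203 left).
Jun has 30 days (173 left).
Jul has 31 days (142 left).
Aug has 31 days (111 left).
Sep has 30 days (81 left).
Oct has 31 days (50 left).
Nov has 30 days (20 left).
20 days into Dec → Dec 20, 1993.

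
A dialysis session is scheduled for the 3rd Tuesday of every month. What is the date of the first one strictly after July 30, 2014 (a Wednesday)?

August 19, 2014

July 2014 starts on a Tuesday; its first Tuesday is the 1st, so the 3rd Tuesday is the 15th — July 15, 2014.
That is not after July 30, 2014, so look at August 2014.
August 2014 starts on a Friday; its first Tuesday is the 5th, so the 3rd Tuesday is the 19th — August 19, 2014.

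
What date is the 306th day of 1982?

Nov 2, 1982

Jan has 31 days (306 − 31 = 275 remain).
Feb has 28 days (275 − 28 = 247 remain).
Mar has 31 days (247 − 31 = 216 remain).
Apr has 30 days (216 − 30 = 186 remain).
May has 31 days (186 − 31 = 155 remain).
Jun has 30 days (155 − 30 = 125 remain).
Jul has 31 days (125 − 31 = 94 remain).
Aug has 31 days (94 − 31 = 63 remain).
Sep has 30 days (63 − 30 = 33 remain).
Oct has 31 days (33 − 31 = 2 remain).
2 into Nov → Nov 2.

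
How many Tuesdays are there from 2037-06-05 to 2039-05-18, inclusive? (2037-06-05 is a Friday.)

102

2037-06-05 is a Friday; the first Tuesday on or after it is 2037-06-09 (4 days later).
From 2037-06-09 to 2039-05-18: 205 + 365 + 138 = 708 days (rest of 2037, 2038, to 2039-05-18 in 2039).
708 ÷ 7 = 101 full weeks with remainder 1, so 101 more Tuesdays after the first → 102.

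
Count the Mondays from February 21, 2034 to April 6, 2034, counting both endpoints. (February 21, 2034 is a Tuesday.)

6

February 21, 2034 is a Tuesday; the first Monday on or after it is February 27, 2034 (6 days later).
From February 27, 2034 to April 6, 2034: 1 + 31 + 6 = 38 days (rest of February, March, April).
38 ÷ 7 = 5 full weeks with remainder 3, so 5 more Mondays after the first → 6.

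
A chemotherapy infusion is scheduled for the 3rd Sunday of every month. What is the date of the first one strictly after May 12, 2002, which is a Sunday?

May 19, 2002

May 2002 starts on a Wednesday; its first Sunday is the 5th, so the 3rd Sunday is the 19th — May 19, 2002.
May 19, 2002 is after May 12, 2002, so that is the next one.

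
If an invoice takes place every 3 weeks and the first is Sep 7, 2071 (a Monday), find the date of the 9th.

The 9th occurrence is 8 intervals after the first: 8 × 21 = 168 days after Sep 7, 2071.
Sep has 30 days — 23 days to the end of Sep leaves 145.
Oct has 31 days (114 left).
Nov has 30 days (84 left).
Dec has 31 days (53 left).
Jan has 31 days (22 left).
22 days into Feb → Feb 22, 2072.

Feb 22, 2072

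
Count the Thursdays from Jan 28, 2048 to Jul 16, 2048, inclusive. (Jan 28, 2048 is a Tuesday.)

25

Jan 28, 2048 is a Tuesday; the first Thursday on or after it is Jan 30, 2048 (2 days later).
From Jan 30, 2048 to Jul 16, 2048: 1 + 29 + 31 + 30 + 31 + 30 + 16 = 168 days (rest of Jan, Feb, Mar, Apr, May, Jun, Jul).
168 ÷ 7 = 24 full weeks with remainder 0, so 24 more Thursdays after the first → 25.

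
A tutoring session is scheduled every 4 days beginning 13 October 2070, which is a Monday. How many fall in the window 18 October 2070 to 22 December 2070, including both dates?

Occurrences land 4·i days after 13 October 2070 for i = 0, 1, 2, …
18 October 2070 is 5 days after the start; 5 ÷ 4 = 1 remainder 1; since the remainder is 1, round up to i = 2. First occurrence in the window: #3 on 21 October 2070 (2×4 = 8 days in).
22 December 2070 is 70 days after the start; 70 ÷ 4 = 17 remainder 2. Last occurrence in the window: #18 on 20 December 2070.
Occurrences #3 through #18: 16 in total.

16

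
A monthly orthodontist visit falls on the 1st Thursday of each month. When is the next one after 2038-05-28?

May 2038 starts on a Saturday, so its 1st Thursday is 2038-05-06 (5 days in).
That is not after 2038-05-28, so look at June 2038.
June 2038 starts on a Tuesday, so its 1st Thursday is 2038-06-03 (2 days in).

2038-06-03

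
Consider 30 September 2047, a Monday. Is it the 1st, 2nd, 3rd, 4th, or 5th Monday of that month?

Day 30 falls in week ⌈30/7⌉ of the month.
Days 1–7 hold the 1st Monday, 8–14 the 2nd, 15–21 the 3rd, 22–28 the 4th, 29–31 the 5th.
30 is in the range for the 5th.

5th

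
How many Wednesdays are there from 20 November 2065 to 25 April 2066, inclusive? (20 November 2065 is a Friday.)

22

20 November 2065 is a Friday; the first Wednesday on or after it is 25 November 2065 (5 days later).
From 25 November 2065 to 25 April 2066: 5 + 31 + 31 + 28 + 31 + 25 = 151 days (rest of November, December, January, February, March, April).
151 ÷ 7 = 21 full weeks with remainder 4, so 21 more Wednesdays after the first → 22.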